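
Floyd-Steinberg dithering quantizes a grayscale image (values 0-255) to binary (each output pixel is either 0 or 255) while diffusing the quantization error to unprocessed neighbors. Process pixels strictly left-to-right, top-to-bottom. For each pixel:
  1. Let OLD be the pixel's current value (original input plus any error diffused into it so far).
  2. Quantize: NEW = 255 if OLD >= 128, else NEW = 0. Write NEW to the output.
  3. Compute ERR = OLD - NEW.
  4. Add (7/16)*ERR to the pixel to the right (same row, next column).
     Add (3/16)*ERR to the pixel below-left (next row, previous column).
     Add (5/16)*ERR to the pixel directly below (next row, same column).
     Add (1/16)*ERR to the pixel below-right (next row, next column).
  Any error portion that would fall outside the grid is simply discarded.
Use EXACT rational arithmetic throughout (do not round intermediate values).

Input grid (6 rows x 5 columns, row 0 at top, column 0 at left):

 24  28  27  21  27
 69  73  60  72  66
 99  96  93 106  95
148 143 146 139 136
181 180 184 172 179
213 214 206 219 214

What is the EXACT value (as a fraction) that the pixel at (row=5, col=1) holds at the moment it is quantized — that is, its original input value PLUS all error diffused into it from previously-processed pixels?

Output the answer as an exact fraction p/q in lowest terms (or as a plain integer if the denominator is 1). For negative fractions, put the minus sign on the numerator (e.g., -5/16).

Answer: 236586041601933/1099511627776

Derivation:
(0,0): OLD=24 → NEW=0, ERR=24
(0,1): OLD=77/2 → NEW=0, ERR=77/2
(0,2): OLD=1403/32 → NEW=0, ERR=1403/32
(0,3): OLD=20573/512 → NEW=0, ERR=20573/512
(0,4): OLD=365195/8192 → NEW=0, ERR=365195/8192
(1,0): OLD=2679/32 → NEW=0, ERR=2679/32
(1,1): OLD=33633/256 → NEW=255, ERR=-31647/256
(1,2): OLD=242133/8192 → NEW=0, ERR=242133/8192
(1,3): OLD=3558177/32768 → NEW=0, ERR=3558177/32768
(1,4): OLD=68130819/524288 → NEW=255, ERR=-65562621/524288
(2,0): OLD=417723/4096 → NEW=0, ERR=417723/4096
(2,1): OLD=14779737/131072 → NEW=0, ERR=14779737/131072
(2,2): OLD=344358795/2097152 → NEW=255, ERR=-190414965/2097152
(2,3): OLD=2637716273/33554432 → NEW=0, ERR=2637716273/33554432
(2,4): OLD=52130285079/536870912 → NEW=0, ERR=52130285079/536870912
(3,0): OLD=421553387/2097152 → NEW=255, ERR=-113220373/2097152
(3,1): OLD=2415374703/16777216 → NEW=255, ERR=-1862815377/16777216
(3,2): OLD=48767302165/536870912 → NEW=0, ERR=48767302165/536870912
(3,3): OLD=231754243685/1073741824 → NEW=255, ERR=-42049921435/1073741824
(3,4): OLD=2647822530505/17179869184 → NEW=255, ERR=-1733044111415/17179869184
(4,0): OLD=38469556485/268435456 → NEW=255, ERR=-29981484795/268435456
(4,1): OLD=945714470117/8589934592 → NEW=0, ERR=945714470117/8589934592
(4,2): OLD=33847193315403/137438953472 → NEW=255, ERR=-1199739819957/137438953472
(4,3): OLD=313813242177125/2199023255552 → NEW=255, ERR=-246937687988635/2199023255552
(4,4): OLD=3374172317576003/35184372088832 → NEW=0, ERR=3374172317576003/35184372088832
(5,0): OLD=27314602932687/137438953472 → NEW=255, ERR=-7732330202673/137438953472
(5,1): OLD=236586041601933/1099511627776 → NEW=255, ERR=-43789423480947/1099511627776
Target (5,1): original=214, with diffused error = 236586041601933/1099511627776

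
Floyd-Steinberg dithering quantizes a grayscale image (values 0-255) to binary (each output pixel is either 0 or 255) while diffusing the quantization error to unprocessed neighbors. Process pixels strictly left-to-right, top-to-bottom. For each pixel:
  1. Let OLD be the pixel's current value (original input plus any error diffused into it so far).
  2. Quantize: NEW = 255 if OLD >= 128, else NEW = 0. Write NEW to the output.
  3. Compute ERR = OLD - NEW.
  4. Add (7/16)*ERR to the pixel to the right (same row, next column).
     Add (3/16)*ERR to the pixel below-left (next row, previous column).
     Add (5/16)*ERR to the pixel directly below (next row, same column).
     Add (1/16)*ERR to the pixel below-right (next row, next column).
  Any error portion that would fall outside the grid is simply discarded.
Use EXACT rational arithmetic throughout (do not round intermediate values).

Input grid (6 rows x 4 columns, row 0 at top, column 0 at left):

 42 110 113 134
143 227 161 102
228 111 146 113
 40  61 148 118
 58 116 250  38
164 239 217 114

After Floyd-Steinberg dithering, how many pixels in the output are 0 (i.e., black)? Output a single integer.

Answer: 11

Derivation:
(0,0): OLD=42 → NEW=0, ERR=42
(0,1): OLD=1027/8 → NEW=255, ERR=-1013/8
(0,2): OLD=7373/128 → NEW=0, ERR=7373/128
(0,3): OLD=326043/2048 → NEW=255, ERR=-196197/2048
(1,0): OLD=16945/128 → NEW=255, ERR=-15695/128
(1,1): OLD=150743/1024 → NEW=255, ERR=-110377/1024
(1,2): OLD=3472291/32768 → NEW=0, ERR=3472291/32768
(1,3): OLD=63975141/524288 → NEW=0, ERR=63975141/524288
(2,0): OLD=2776621/16384 → NEW=255, ERR=-1401299/16384
(2,1): OLD=27316415/524288 → NEW=0, ERR=27316415/524288
(2,2): OLD=228643419/1048576 → NEW=255, ERR=-38743461/1048576
(2,3): OLD=2375485903/16777216 → NEW=255, ERR=-1902704177/16777216
(3,0): OLD=193285725/8388608 → NEW=0, ERR=193285725/8388608
(3,1): OLD=10078286531/134217728 → NEW=0, ERR=10078286531/134217728
(3,2): OLD=324907872573/2147483648 → NEW=255, ERR=-222700457667/2147483648
(3,3): OLD=1198468642347/34359738368 → NEW=0, ERR=1198468642347/34359738368
(4,0): OLD=170251769177/2147483648 → NEW=0, ERR=170251769177/2147483648
(4,1): OLD=2682567365003/17179869184 → NEW=255, ERR=-1698299276917/17179869184
(4,2): OLD=102022174260779/549755813888 → NEW=255, ERR=-38165558280661/549755813888
(4,3): OLD=105958801104285/8796093022208 → NEW=0, ERR=105958801104285/8796093022208
(5,0): OLD=46795149675145/274877906944 → NEW=255, ERR=-23298716595575/274877906944
(5,1): OLD=1433444093730271/8796093022208 → NEW=255, ERR=-809559626932769/8796093022208
(5,2): OLD=664631877989227/4398046511104 → NEW=255, ERR=-456869982342293/4398046511104
(5,3): OLD=9567038992746139/140737488355328 → NEW=0, ERR=9567038992746139/140737488355328
Output grid:
  Row 0: .#.#  (2 black, running=2)
  Row 1: ##..  (2 black, running=4)
  Row 2: #.##  (1 black, running=5)
  Row 3: ..#.  (3 black, running=8)
  Row 4: .##.  (2 black, running=10)
  Row 5: ###.  (1 black, running=11)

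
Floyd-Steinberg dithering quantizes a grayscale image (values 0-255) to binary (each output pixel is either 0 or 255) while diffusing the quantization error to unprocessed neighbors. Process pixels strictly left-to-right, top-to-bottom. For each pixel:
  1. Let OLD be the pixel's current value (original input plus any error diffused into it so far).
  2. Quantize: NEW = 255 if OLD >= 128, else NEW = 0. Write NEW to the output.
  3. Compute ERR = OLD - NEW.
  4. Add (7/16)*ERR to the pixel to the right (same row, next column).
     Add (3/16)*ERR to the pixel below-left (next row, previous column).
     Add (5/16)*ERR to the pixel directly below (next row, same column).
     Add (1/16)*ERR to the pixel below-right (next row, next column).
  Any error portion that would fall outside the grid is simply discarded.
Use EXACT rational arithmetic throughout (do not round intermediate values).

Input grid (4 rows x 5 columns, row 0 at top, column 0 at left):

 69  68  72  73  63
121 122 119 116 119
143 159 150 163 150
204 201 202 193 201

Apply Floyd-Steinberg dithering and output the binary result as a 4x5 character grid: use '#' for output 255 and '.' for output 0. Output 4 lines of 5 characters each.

(0,0): OLD=69 → NEW=0, ERR=69
(0,1): OLD=1571/16 → NEW=0, ERR=1571/16
(0,2): OLD=29429/256 → NEW=0, ERR=29429/256
(0,3): OLD=505011/4096 → NEW=0, ERR=505011/4096
(0,4): OLD=7663845/65536 → NEW=0, ERR=7663845/65536
(1,0): OLD=41209/256 → NEW=255, ERR=-24071/256
(1,1): OLD=281423/2048 → NEW=255, ERR=-240817/2048
(1,2): OLD=8698875/65536 → NEW=255, ERR=-8012805/65536
(1,3): OLD=34117855/262144 → NEW=255, ERR=-32728865/262144
(1,4): OLD=455617725/4194304 → NEW=0, ERR=455617725/4194304
(2,0): OLD=3000533/32768 → NEW=0, ERR=3000533/32768
(2,1): OLD=139999735/1048576 → NEW=255, ERR=-127387145/1048576
(2,2): OLD=467803301/16777216 → NEW=0, ERR=467803301/16777216
(2,3): OLD=39972500255/268435456 → NEW=255, ERR=-28478541025/268435456
(2,4): OLD=557178621465/4294967296 → NEW=255, ERR=-538038039015/4294967296
(3,0): OLD=3520475909/16777216 → NEW=255, ERR=-757714171/16777216
(3,1): OLD=20700119329/134217728 → NEW=255, ERR=-13525401311/134217728
(3,2): OLD=597605307323/4294967296 → NEW=255, ERR=-497611353157/4294967296
(3,3): OLD=750867472995/8589934592 → NEW=0, ERR=750867472995/8589934592
(3,4): OLD=26589608255887/137438953472 → NEW=255, ERR=-8457324879473/137438953472
Row 0: .....
Row 1: ####.
Row 2: .#.##
Row 3: ###.#

Answer: .....
####.
.#.##
###.#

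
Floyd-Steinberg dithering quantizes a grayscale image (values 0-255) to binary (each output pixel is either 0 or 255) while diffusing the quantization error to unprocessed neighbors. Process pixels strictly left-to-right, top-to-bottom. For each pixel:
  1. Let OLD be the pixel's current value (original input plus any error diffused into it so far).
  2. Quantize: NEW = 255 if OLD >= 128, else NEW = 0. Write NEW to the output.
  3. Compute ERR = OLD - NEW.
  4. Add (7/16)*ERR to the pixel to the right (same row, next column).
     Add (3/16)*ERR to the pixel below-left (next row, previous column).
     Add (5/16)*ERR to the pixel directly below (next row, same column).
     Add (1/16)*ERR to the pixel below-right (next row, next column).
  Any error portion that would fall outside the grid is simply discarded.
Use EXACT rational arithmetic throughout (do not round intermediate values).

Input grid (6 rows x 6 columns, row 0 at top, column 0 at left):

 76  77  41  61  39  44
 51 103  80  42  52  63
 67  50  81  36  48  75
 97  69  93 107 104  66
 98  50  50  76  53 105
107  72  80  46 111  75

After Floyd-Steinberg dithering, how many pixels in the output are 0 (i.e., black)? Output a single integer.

Answer: 26

Derivation:
(0,0): OLD=76 → NEW=0, ERR=76
(0,1): OLD=441/4 → NEW=0, ERR=441/4
(0,2): OLD=5711/64 → NEW=0, ERR=5711/64
(0,3): OLD=102441/1024 → NEW=0, ERR=102441/1024
(0,4): OLD=1356063/16384 → NEW=0, ERR=1356063/16384
(0,5): OLD=21026777/262144 → NEW=0, ERR=21026777/262144
(1,0): OLD=6107/64 → NEW=0, ERR=6107/64
(1,1): OLD=102749/512 → NEW=255, ERR=-27811/512
(1,2): OLD=1798465/16384 → NEW=0, ERR=1798465/16384
(1,3): OLD=9331197/65536 → NEW=255, ERR=-7380483/65536
(1,4): OLD=209240551/4194304 → NEW=0, ERR=209240551/4194304
(1,5): OLD=7721836577/67108864 → NEW=0, ERR=7721836577/67108864
(2,0): OLD=709711/8192 → NEW=0, ERR=709711/8192
(2,1): OLD=25552181/262144 → NEW=0, ERR=25552181/262144
(2,2): OLD=559676063/4194304 → NEW=255, ERR=-509871457/4194304
(2,3): OLD=-1213403481/33554432 → NEW=0, ERR=-1213403481/33554432
(2,4): OLD=66899098037/1073741824 → NEW=0, ERR=66899098037/1073741824
(2,5): OLD=2428096382275/17179869184 → NEW=255, ERR=-1952770259645/17179869184
(3,0): OLD=597057791/4194304 → NEW=255, ERR=-472489729/4194304
(3,1): OLD=1100507827/33554432 → NEW=0, ERR=1100507827/33554432
(3,2): OLD=18434080025/268435456 → NEW=0, ERR=18434080025/268435456
(3,3): OLD=2230425887547/17179869184 → NEW=255, ERR=-2150440754373/17179869184
(3,4): OLD=6203285761659/137438953472 → NEW=0, ERR=6203285761659/137438953472
(3,5): OLD=119010809360981/2199023255552 → NEW=0, ERR=119010809360981/2199023255552
(4,0): OLD=37015283697/536870912 → NEW=0, ERR=37015283697/536870912
(4,1): OLD=826770136477/8589934592 → NEW=0, ERR=826770136477/8589934592
(4,2): OLD=25329720610183/274877906944 → NEW=0, ERR=25329720610183/274877906944
(4,3): OLD=395620531280899/4398046511104 → NEW=0, ERR=395620531280899/4398046511104
(4,4): OLD=7654964905294323/70368744177664 → NEW=0, ERR=7654964905294323/70368744177664
(4,5): OLD=194022056363262149/1125899906842624 → NEW=255, ERR=-93082419881606971/1125899906842624
(5,0): OLD=20147501126695/137438953472 → NEW=255, ERR=-14899432008665/137438953472
(5,1): OLD=335291509597911/4398046511104 → NEW=0, ERR=335291509597911/4398046511104
(5,2): OLD=5806542826966029/35184372088832 → NEW=255, ERR=-3165472055686131/35184372088832
(5,3): OLD=68573732629716607/1125899906842624 → NEW=0, ERR=68573732629716607/1125899906842624
(5,4): OLD=364255393968393943/2251799813685248 → NEW=255, ERR=-209953558521344297/2251799813685248
(5,5): OLD=546619544926236147/36028797018963968 → NEW=0, ERR=546619544926236147/36028797018963968
Output grid:
  Row 0: ......  (6 black, running=6)
  Row 1: .#.#..  (4 black, running=10)
  Row 2: ..#..#  (4 black, running=14)
  Row 3: #..#..  (4 black, running=18)
  Row 4: .....#  (5 black, running=23)
  Row 5: #.#.#.  (3 black, running=26)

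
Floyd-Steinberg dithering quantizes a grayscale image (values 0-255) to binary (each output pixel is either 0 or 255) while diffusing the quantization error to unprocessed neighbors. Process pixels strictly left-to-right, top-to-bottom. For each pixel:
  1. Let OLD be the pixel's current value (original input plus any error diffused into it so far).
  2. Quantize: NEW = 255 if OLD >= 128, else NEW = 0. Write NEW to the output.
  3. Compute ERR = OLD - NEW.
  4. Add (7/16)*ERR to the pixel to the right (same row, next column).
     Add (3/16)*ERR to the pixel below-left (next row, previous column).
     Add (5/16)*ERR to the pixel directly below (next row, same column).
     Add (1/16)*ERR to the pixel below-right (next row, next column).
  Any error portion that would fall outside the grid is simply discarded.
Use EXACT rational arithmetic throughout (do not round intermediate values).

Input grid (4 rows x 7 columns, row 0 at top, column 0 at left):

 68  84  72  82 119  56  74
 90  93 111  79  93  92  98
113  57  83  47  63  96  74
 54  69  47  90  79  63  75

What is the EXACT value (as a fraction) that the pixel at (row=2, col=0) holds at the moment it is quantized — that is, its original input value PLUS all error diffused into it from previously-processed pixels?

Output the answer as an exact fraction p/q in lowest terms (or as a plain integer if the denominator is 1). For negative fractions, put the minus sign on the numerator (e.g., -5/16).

(0,0): OLD=68 → NEW=0, ERR=68
(0,1): OLD=455/4 → NEW=0, ERR=455/4
(0,2): OLD=7793/64 → NEW=0, ERR=7793/64
(0,3): OLD=138519/1024 → NEW=255, ERR=-122601/1024
(0,4): OLD=1091489/16384 → NEW=0, ERR=1091489/16384
(0,5): OLD=22320487/262144 → NEW=0, ERR=22320487/262144
(0,6): OLD=466621905/4194304 → NEW=0, ERR=466621905/4194304
(1,0): OLD=8485/64 → NEW=255, ERR=-7835/64
(1,1): OLD=52259/512 → NEW=0, ERR=52259/512
(1,2): OLD=2922367/16384 → NEW=255, ERR=-1255553/16384
(1,3): OLD=1845475/65536 → NEW=0, ERR=1845475/65536
(1,4): OLD=564638297/4194304 → NEW=255, ERR=-504909223/4194304
(1,5): OLD=3052288393/33554432 → NEW=0, ERR=3052288393/33554432
(1,6): OLD=95501266663/536870912 → NEW=255, ERR=-41400815897/536870912
(2,0): OLD=769073/8192 → NEW=0, ERR=769073/8192
Target (2,0): original=113, with diffused error = 769073/8192

Answer: 769073/8192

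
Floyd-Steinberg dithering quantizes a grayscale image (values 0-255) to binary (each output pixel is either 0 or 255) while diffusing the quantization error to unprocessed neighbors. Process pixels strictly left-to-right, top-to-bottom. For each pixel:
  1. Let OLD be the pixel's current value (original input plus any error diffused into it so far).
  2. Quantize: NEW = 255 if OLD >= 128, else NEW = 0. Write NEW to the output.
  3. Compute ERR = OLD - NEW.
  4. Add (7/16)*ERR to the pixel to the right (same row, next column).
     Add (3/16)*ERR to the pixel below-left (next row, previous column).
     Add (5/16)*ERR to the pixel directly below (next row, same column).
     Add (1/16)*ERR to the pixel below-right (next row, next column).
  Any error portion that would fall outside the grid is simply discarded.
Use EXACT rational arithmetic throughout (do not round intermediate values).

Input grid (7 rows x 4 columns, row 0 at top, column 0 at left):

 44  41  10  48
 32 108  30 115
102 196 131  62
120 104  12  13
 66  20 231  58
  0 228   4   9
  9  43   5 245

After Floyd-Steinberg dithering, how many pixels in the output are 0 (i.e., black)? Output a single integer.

Answer: 21

Derivation:
(0,0): OLD=44 → NEW=0, ERR=44
(0,1): OLD=241/4 → NEW=0, ERR=241/4
(0,2): OLD=2327/64 → NEW=0, ERR=2327/64
(0,3): OLD=65441/1024 → NEW=0, ERR=65441/1024
(1,0): OLD=3651/64 → NEW=0, ERR=3651/64
(1,1): OLD=82613/512 → NEW=255, ERR=-47947/512
(1,2): OLD=264441/16384 → NEW=0, ERR=264441/16384
(1,3): OLD=37828639/262144 → NEW=255, ERR=-29018081/262144
(2,0): OLD=837783/8192 → NEW=0, ERR=837783/8192
(2,1): OLD=57165645/262144 → NEW=255, ERR=-9681075/262144
(2,2): OLD=48904809/524288 → NEW=0, ERR=48904809/524288
(2,3): OLD=580708661/8388608 → NEW=0, ERR=580708661/8388608
(3,0): OLD=608318535/4194304 → NEW=255, ERR=-461228985/4194304
(3,1): OLD=4578893273/67108864 → NEW=0, ERR=4578893273/67108864
(3,2): OLD=87694885223/1073741824 → NEW=0, ERR=87694885223/1073741824
(3,3): OLD=1309013087825/17179869184 → NEW=0, ERR=1309013087825/17179869184
(4,0): OLD=47705321403/1073741824 → NEW=0, ERR=47705321403/1073741824
(4,1): OLD=594428065425/8589934592 → NEW=0, ERR=594428065425/8589934592
(4,2): OLD=83933616179217/274877906944 → NEW=255, ERR=13839749908497/274877906944
(4,3): OLD=479135884646599/4398046511104 → NEW=0, ERR=479135884646599/4398046511104
(5,0): OLD=3691497052395/137438953472 → NEW=0, ERR=3691497052395/137438953472
(5,1): OLD=1203275865737901/4398046511104 → NEW=255, ERR=81774005406381/4398046511104
(5,2): OLD=115713369708515/2199023255552 → NEW=0, ERR=115713369708515/2199023255552
(5,3): OLD=4870421295287133/70368744177664 → NEW=0, ERR=4870421295287133/70368744177664
(6,0): OLD=1469280242201319/70368744177664 → NEW=0, ERR=1469280242201319/70368744177664
(6,1): OLD=78239108104996225/1125899906842624 → NEW=0, ERR=78239108104996225/1125899906842624
(6,2): OLD=1188686343293997815/18014398509481984 → NEW=0, ERR=1188686343293997815/18014398509481984
(6,3): OLD=86119309742847047105/288230376151711744 → NEW=255, ERR=12620563824160552385/288230376151711744
Output grid:
  Row 0: ....  (4 black, running=4)
  Row 1: .#.#  (2 black, running=6)
  Row 2: .#..  (3 black, running=9)
  Row 3: #...  (3 black, running=12)
  Row 4: ..#.  (3 black, running=15)
  Row 5: .#..  (3 black, running=18)
  Row 6: ...#  (3 black, running=21)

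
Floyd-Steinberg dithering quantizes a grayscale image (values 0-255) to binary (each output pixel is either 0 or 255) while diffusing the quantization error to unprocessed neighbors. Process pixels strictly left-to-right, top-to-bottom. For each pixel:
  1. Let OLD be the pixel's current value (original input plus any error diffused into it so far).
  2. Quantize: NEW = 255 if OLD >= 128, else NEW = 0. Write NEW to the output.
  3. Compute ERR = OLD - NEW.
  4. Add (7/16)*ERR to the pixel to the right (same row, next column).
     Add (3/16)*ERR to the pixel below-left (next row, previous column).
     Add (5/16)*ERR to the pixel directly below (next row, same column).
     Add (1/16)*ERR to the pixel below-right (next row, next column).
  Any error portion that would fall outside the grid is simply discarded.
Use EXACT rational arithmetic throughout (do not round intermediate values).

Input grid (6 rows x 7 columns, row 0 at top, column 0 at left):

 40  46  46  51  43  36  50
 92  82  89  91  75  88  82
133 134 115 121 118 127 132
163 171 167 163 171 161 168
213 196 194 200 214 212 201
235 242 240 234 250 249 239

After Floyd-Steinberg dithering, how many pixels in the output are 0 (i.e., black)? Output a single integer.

Answer: 17

Derivation:
(0,0): OLD=40 → NEW=0, ERR=40
(0,1): OLD=127/2 → NEW=0, ERR=127/2
(0,2): OLD=2361/32 → NEW=0, ERR=2361/32
(0,3): OLD=42639/512 → NEW=0, ERR=42639/512
(0,4): OLD=650729/8192 → NEW=0, ERR=650729/8192
(0,5): OLD=9273695/131072 → NEW=0, ERR=9273695/131072
(0,6): OLD=169773465/2097152 → NEW=0, ERR=169773465/2097152
(1,0): OLD=3725/32 → NEW=0, ERR=3725/32
(1,1): OLD=43291/256 → NEW=255, ERR=-21989/256
(1,2): OLD=770551/8192 → NEW=0, ERR=770551/8192
(1,3): OLD=5822283/32768 → NEW=255, ERR=-2533557/32768
(1,4): OLD=177141793/2097152 → NEW=0, ERR=177141793/2097152
(1,5): OLD=2805292593/16777216 → NEW=255, ERR=-1472897487/16777216
(1,6): OLD=19679396543/268435456 → NEW=0, ERR=19679396543/268435456
(2,0): OLD=627801/4096 → NEW=255, ERR=-416679/4096
(2,1): OLD=11477155/131072 → NEW=0, ERR=11477155/131072
(2,2): OLD=341495593/2097152 → NEW=255, ERR=-193278167/2097152
(2,3): OLD=1312543649/16777216 → NEW=0, ERR=1312543649/16777216
(2,4): OLD=21116493713/134217728 → NEW=255, ERR=-13109026927/134217728
(2,5): OLD=325815009787/4294967296 → NEW=0, ERR=325815009787/4294967296
(2,6): OLD=12548965964429/68719476736 → NEW=255, ERR=-4974500603251/68719476736
(3,0): OLD=309598601/2097152 → NEW=255, ERR=-225175159/2097152
(3,1): OLD=2143290005/16777216 → NEW=0, ERR=2143290005/16777216
(3,2): OLD=28753665647/134217728 → NEW=255, ERR=-5471854993/134217728
(3,3): OLD=78135428041/536870912 → NEW=255, ERR=-58766654519/536870912
(3,4): OLD=7676109763977/68719476736 → NEW=0, ERR=7676109763977/68719476736
(3,5): OLD=117592008803179/549755813888 → NEW=255, ERR=-22595723738261/549755813888
(3,6): OLD=1162297858685813/8796093022208 → NEW=255, ERR=-1080705861977227/8796093022208
(4,0): OLD=54599615783/268435456 → NEW=255, ERR=-13851425497/268435456
(4,1): OLD=854663261627/4294967296 → NEW=255, ERR=-240553398853/4294967296
(4,2): OLD=9910490428757/68719476736 → NEW=255, ERR=-7612976138923/68719476736
(4,3): OLD=74613786613047/549755813888 → NEW=255, ERR=-65573945928393/549755813888
(4,4): OLD=801213225185301/4398046511104 → NEW=255, ERR=-320288635146219/4398046511104
(4,5): OLD=21285073204078965/140737488355328 → NEW=255, ERR=-14602986326529675/140737488355328
(4,6): OLD=258149884029854147/2251799813685248 → NEW=0, ERR=258149884029854147/2251799813685248
(5,0): OLD=14319302796641/68719476736 → NEW=255, ERR=-3204163771039/68719476736
(5,1): OLD=99011751136139/549755813888 → NEW=255, ERR=-41175981405301/549755813888
(5,2): OLD=645399368548765/4398046511104 → NEW=255, ERR=-476102491782755/4398046511104
(5,3): OLD=4531257239814321/35184372088832 → NEW=255, ERR=-4440757642837839/35184372088832
(5,4): OLD=326766668661199835/2251799813685248 → NEW=255, ERR=-247442283828538405/2251799813685248
(5,5): OLD=3340648717847291755/18014398509481984 → NEW=255, ERR=-1253022902070614165/18014398509481984
(5,6): OLD=68572712697163175141/288230376151711744 → NEW=255, ERR=-4926033221523319579/288230376151711744
Output grid:
  Row 0: .......  (7 black, running=7)
  Row 1: .#.#.#.  (4 black, running=11)
  Row 2: #.#.#.#  (3 black, running=14)
  Row 3: #.##.##  (2 black, running=16)
  Row 4: ######.  (1 black, running=17)
  Row 5: #######  (0 black, running=17)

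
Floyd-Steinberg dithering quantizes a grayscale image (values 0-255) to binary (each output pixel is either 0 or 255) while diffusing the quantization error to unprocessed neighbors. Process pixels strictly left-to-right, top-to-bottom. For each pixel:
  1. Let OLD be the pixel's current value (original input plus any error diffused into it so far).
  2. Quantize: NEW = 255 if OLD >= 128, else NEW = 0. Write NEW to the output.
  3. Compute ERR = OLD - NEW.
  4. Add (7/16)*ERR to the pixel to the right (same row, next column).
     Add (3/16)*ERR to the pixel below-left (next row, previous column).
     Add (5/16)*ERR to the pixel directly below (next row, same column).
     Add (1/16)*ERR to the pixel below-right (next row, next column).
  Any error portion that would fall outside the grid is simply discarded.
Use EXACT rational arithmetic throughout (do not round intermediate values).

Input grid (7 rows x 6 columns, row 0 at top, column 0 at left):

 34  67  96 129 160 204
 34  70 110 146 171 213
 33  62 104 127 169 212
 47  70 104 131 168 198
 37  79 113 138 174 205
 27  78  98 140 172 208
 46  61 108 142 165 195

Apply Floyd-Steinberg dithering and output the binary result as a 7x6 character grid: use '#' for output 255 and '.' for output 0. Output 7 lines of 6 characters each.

(0,0): OLD=34 → NEW=0, ERR=34
(0,1): OLD=655/8 → NEW=0, ERR=655/8
(0,2): OLD=16873/128 → NEW=255, ERR=-15767/128
(0,3): OLD=153823/2048 → NEW=0, ERR=153823/2048
(0,4): OLD=6319641/32768 → NEW=255, ERR=-2036199/32768
(0,5): OLD=92701359/524288 → NEW=255, ERR=-40992081/524288
(1,0): OLD=7677/128 → NEW=0, ERR=7677/128
(1,1): OLD=103275/1024 → NEW=0, ERR=103275/1024
(1,2): OLD=4418119/32768 → NEW=255, ERR=-3937721/32768
(1,3): OLD=12785723/131072 → NEW=0, ERR=12785723/131072
(1,4): OLD=1545958737/8388608 → NEW=255, ERR=-593136303/8388608
(1,5): OLD=20635788519/134217728 → NEW=255, ERR=-13589732121/134217728
(2,0): OLD=1157577/16384 → NEW=0, ERR=1157577/16384
(2,1): OLD=55388083/524288 → NEW=0, ERR=55388083/524288
(2,2): OLD=1151419609/8388608 → NEW=255, ERR=-987675431/8388608
(2,3): OLD=5717944657/67108864 → NEW=0, ERR=5717944657/67108864
(2,4): OLD=367848441459/2147483648 → NEW=255, ERR=-179759888781/2147483648
(2,5): OLD=4786923849301/34359738368 → NEW=255, ERR=-3974809434539/34359738368
(3,0): OLD=745641145/8388608 → NEW=0, ERR=745641145/8388608
(3,1): OLD=8337714373/67108864 → NEW=0, ERR=8337714373/67108864
(3,2): OLD=77384820831/536870912 → NEW=255, ERR=-59517261729/536870912
(3,3): OLD=2957388966237/34359738368 → NEW=0, ERR=2957388966237/34359738368
(3,4): OLD=44841533877565/274877906944 → NEW=255, ERR=-25252332393155/274877906944
(3,5): OLD=512045239300979/4398046511104 → NEW=0, ERR=512045239300979/4398046511104
(4,0): OLD=94567236407/1073741824 → NEW=0, ERR=94567236407/1073741824
(4,1): OLD=2424535966411/17179869184 → NEW=255, ERR=-1956330675509/17179869184
(4,2): OLD=28829330416625/549755813888 → NEW=0, ERR=28829330416625/549755813888
(4,3): OLD=1439797596910613/8796093022208 → NEW=255, ERR=-803206123752427/8796093022208
(4,4): OLD=18654869935817829/140737488355328 → NEW=255, ERR=-17233189594790811/140737488355328
(4,5): OLD=409984678744801443/2251799813685248 → NEW=255, ERR=-164224273744936797/2251799813685248
(5,0): OLD=9118090373521/274877906944 → NEW=0, ERR=9118090373521/274877906944
(5,1): OLD=635642029170337/8796093022208 → NEW=0, ERR=635642029170337/8796093022208
(5,2): OLD=8568427409613307/70368744177664 → NEW=0, ERR=8568427409613307/70368744177664
(5,3): OLD=326634207552610425/2251799813685248 → NEW=255, ERR=-247574744937127815/2251799813685248
(5,4): OLD=298372639525401401/4503599627370496 → NEW=0, ERR=298372639525401401/4503599627370496
(5,5): OLD=14882883232084146573/72057594037927936 → NEW=255, ERR=-3491803247587477107/72057594037927936
(6,0): OLD=9839745011619459/140737488355328 → NEW=0, ERR=9839745011619459/140737488355328
(6,1): OLD=313168392778685895/2251799813685248 → NEW=255, ERR=-261040559711052345/2251799813685248
(6,2): OLD=713693667566273519/9007199254740992 → NEW=0, ERR=713693667566273519/9007199254740992
(6,3): OLD=23395712026575803859/144115188075855872 → NEW=255, ERR=-13353660932767443501/144115188075855872
(6,4): OLD=297932489153450578931/2305843009213693952 → NEW=255, ERR=-290057478196041378829/2305843009213693952
(6,5): OLD=4757906113197444658629/36893488147419103232 → NEW=255, ERR=-4649933364394426665531/36893488147419103232
Row 0: ..#.##
Row 1: ..#.##
Row 2: ..#.##
Row 3: ..#.#.
Row 4: .#.###
Row 5: ...#.#
Row 6: .#.###

Answer: ..#.##
..#.##
..#.##
..#.#.
.#.###
...#.#
.#.###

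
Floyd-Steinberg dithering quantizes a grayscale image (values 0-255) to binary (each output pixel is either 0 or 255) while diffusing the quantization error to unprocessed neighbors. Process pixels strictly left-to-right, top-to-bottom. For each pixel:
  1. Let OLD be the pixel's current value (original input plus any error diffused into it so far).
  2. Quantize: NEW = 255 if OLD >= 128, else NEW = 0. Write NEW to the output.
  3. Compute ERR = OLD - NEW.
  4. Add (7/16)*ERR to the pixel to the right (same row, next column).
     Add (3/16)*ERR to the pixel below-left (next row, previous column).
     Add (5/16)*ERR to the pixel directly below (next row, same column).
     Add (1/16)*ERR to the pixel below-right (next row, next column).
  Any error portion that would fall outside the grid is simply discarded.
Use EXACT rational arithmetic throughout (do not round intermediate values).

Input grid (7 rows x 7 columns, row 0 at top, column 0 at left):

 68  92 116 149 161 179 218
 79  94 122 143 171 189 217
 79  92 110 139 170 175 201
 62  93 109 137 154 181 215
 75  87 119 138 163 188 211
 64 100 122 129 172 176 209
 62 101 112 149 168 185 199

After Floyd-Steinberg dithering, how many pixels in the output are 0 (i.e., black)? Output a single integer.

Answer: 21

Derivation:
(0,0): OLD=68 → NEW=0, ERR=68
(0,1): OLD=487/4 → NEW=0, ERR=487/4
(0,2): OLD=10833/64 → NEW=255, ERR=-5487/64
(0,3): OLD=114167/1024 → NEW=0, ERR=114167/1024
(0,4): OLD=3436993/16384 → NEW=255, ERR=-740927/16384
(0,5): OLD=41737287/262144 → NEW=255, ERR=-25109433/262144
(0,6): OLD=738592241/4194304 → NEW=255, ERR=-330955279/4194304
(1,0): OLD=7877/64 → NEW=0, ERR=7877/64
(1,1): OLD=89123/512 → NEW=255, ERR=-41437/512
(1,2): OLD=1446943/16384 → NEW=0, ERR=1446943/16384
(1,3): OLD=13280275/65536 → NEW=255, ERR=-3431405/65536
(1,4): OLD=515770937/4194304 → NEW=0, ERR=515770937/4194304
(1,5): OLD=6551337033/33554432 → NEW=255, ERR=-2005043127/33554432
(1,6): OLD=86013467431/536870912 → NEW=255, ERR=-50888615129/536870912
(2,0): OLD=837937/8192 → NEW=0, ERR=837937/8192
(2,1): OLD=35575787/262144 → NEW=255, ERR=-31270933/262144
(2,2): OLD=295839745/4194304 → NEW=0, ERR=295839745/4194304
(2,3): OLD=6109345465/33554432 → NEW=255, ERR=-2447034695/33554432
(2,4): OLD=43498820457/268435456 → NEW=255, ERR=-24952220823/268435456
(2,5): OLD=906856846467/8589934592 → NEW=0, ERR=906856846467/8589934592
(2,6): OLD=29388847322309/137438953472 → NEW=255, ERR=-5658085813051/137438953472
(3,0): OLD=300303969/4194304 → NEW=0, ERR=300303969/4194304
(3,1): OLD=3579060237/33554432 → NEW=0, ERR=3579060237/33554432
(3,2): OLD=42031078679/268435456 → NEW=255, ERR=-26419962601/268435456
(3,3): OLD=62416618689/1073741824 → NEW=0, ERR=62416618689/1073741824
(3,4): OLD=22762703807073/137438953472 → NEW=255, ERR=-12284229328287/137438953472
(3,5): OLD=177416178586867/1099511627776 → NEW=255, ERR=-102959286496013/1099511627776
(3,6): OLD=2951359237903085/17592186044416 → NEW=255, ERR=-1534648203422995/17592186044416
(4,0): OLD=63014657871/536870912 → NEW=0, ERR=63014657871/536870912
(4,1): OLD=1354670865987/8589934592 → NEW=255, ERR=-835762454973/8589934592
(4,2): OLD=8691942531405/137438953472 → NEW=0, ERR=8691942531405/137438953472
(4,3): OLD=176937867055199/1099511627776 → NEW=255, ERR=-103437598027681/1099511627776
(4,4): OLD=703565361982029/8796093022208 → NEW=0, ERR=703565361982029/8796093022208
(4,5): OLD=48354141805380973/281474976710656 → NEW=255, ERR=-23421977255836307/281474976710656
(4,6): OLD=637176246967501579/4503599627370496 → NEW=255, ERR=-511241658011974901/4503599627370496
(5,0): OLD=11329978286969/137438953472 → NEW=0, ERR=11329978286969/137438953472
(5,1): OLD=137279378587667/1099511627776 → NEW=0, ERR=137279378587667/1099511627776
(5,2): OLD=1518794830234517/8796093022208 → NEW=255, ERR=-724208890428523/8796093022208
(5,3): OLD=5807575125843209/70368744177664 → NEW=0, ERR=5807575125843209/70368744177664
(5,4): OLD=953055740485864547/4503599627370496 → NEW=255, ERR=-195362164493611933/4503599627370496
(5,5): OLD=4133671855026001395/36028797018963968 → NEW=0, ERR=4133671855026001395/36028797018963968
(5,6): OLD=125968320807371475421/576460752303423488 → NEW=255, ERR=-21029171030001514019/576460752303423488
(6,0): OLD=1955752801995553/17592186044416 → NEW=0, ERR=1955752801995553/17592186044416
(6,1): OLD=50206576426919381/281474976710656 → NEW=255, ERR=-21569542634297899/281474976710656
(6,2): OLD=342377359785407839/4503599627370496 → NEW=0, ERR=342377359785407839/4503599627370496
(6,3): OLD=7017382812519352321/36028797018963968 → NEW=255, ERR=-2169960427316459519/36028797018963968
(6,4): OLD=11151961355690647403/72057594037927936 → NEW=255, ERR=-7222725123980976277/72057594037927936
(6,5): OLD=1544451098132092095087/9223372036854775808 → NEW=255, ERR=-807508771265875735953/9223372036854775808
(6,6): OLD=23090541478971011256601/147573952589676412928 → NEW=255, ERR=-14540816431396474040039/147573952589676412928
Output grid:
  Row 0: ..#.###  (3 black, running=3)
  Row 1: .#.#.##  (3 black, running=6)
  Row 2: .#.##.#  (3 black, running=9)
  Row 3: ..#.###  (3 black, running=12)
  Row 4: .#.#.##  (3 black, running=15)
  Row 5: ..#.#.#  (4 black, running=19)
  Row 6: .#.####  (2 black, running=21)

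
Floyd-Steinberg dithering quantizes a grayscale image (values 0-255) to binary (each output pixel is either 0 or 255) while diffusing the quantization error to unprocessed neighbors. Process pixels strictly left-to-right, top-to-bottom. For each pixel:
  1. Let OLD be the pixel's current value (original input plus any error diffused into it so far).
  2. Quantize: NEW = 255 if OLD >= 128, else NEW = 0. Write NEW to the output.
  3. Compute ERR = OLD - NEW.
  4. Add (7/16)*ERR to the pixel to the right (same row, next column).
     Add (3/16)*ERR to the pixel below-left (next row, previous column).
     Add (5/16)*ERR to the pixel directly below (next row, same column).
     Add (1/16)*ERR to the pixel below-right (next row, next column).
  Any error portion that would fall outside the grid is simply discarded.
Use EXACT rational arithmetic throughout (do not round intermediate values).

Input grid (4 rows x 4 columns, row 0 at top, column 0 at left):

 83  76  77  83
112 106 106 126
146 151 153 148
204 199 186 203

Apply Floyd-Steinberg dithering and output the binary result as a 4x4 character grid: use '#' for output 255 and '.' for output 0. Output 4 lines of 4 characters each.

Answer: ...#
#.#.
#.##
###.

Derivation:
(0,0): OLD=83 → NEW=0, ERR=83
(0,1): OLD=1797/16 → NEW=0, ERR=1797/16
(0,2): OLD=32291/256 → NEW=0, ERR=32291/256
(0,3): OLD=566005/4096 → NEW=255, ERR=-478475/4096
(1,0): OLD=40703/256 → NEW=255, ERR=-24577/256
(1,1): OLD=262009/2048 → NEW=0, ERR=262009/2048
(1,2): OLD=12222829/65536 → NEW=255, ERR=-4488851/65536
(1,3): OLD=70687115/1048576 → NEW=0, ERR=70687115/1048576
(2,0): OLD=4587075/32768 → NEW=255, ERR=-3768765/32768
(2,1): OLD=127735441/1048576 → NEW=0, ERR=127735441/1048576
(2,2): OLD=431020501/2097152 → NEW=255, ERR=-103753259/2097152
(2,3): OLD=4803011041/33554432 → NEW=255, ERR=-3753369119/33554432
(3,0): OLD=3202755987/16777216 → NEW=255, ERR=-1075434093/16777216
(3,1): OLD=51689766477/268435456 → NEW=255, ERR=-16761274803/268435456
(3,2): OLD=557752321715/4294967296 → NEW=255, ERR=-537464338765/4294967296
(3,3): OLD=7573160495461/68719476736 → NEW=0, ERR=7573160495461/68719476736
Row 0: ...#
Row 1: #.#.
Row 2: #.##
Row 3: ###.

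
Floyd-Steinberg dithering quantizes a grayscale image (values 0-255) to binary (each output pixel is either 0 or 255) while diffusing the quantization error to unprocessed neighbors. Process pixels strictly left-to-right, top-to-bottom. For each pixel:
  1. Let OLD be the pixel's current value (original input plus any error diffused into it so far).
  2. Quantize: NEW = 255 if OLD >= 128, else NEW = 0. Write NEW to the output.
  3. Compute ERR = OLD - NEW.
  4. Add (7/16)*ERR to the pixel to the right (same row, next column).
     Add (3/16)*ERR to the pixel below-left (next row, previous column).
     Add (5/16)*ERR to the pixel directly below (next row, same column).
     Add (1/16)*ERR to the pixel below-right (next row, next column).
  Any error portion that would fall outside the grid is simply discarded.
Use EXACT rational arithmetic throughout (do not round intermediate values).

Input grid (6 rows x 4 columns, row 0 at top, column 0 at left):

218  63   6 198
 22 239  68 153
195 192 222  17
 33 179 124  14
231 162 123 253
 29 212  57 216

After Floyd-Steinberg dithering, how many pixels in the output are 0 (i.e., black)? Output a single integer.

Answer: 11

Derivation:
(0,0): OLD=218 → NEW=255, ERR=-37
(0,1): OLD=749/16 → NEW=0, ERR=749/16
(0,2): OLD=6779/256 → NEW=0, ERR=6779/256
(0,3): OLD=858461/4096 → NEW=255, ERR=-186019/4096
(1,0): OLD=4919/256 → NEW=0, ERR=4919/256
(1,1): OLD=542081/2048 → NEW=255, ERR=19841/2048
(1,2): OLD=4910229/65536 → NEW=0, ERR=4910229/65536
(1,3): OLD=181657635/1048576 → NEW=255, ERR=-85729245/1048576
(2,0): OLD=6646043/32768 → NEW=255, ERR=-1709797/32768
(2,1): OLD=196553945/1048576 → NEW=255, ERR=-70832935/1048576
(2,2): OLD=421812573/2097152 → NEW=255, ERR=-112961187/2097152
(2,3): OLD=-920468087/33554432 → NEW=0, ERR=-920468087/33554432
(3,0): OLD=67581803/16777216 → NEW=0, ERR=67581803/16777216
(3,1): OLD=39269899893/268435456 → NEW=255, ERR=-29181141387/268435456
(3,2): OLD=215788329867/4294967296 → NEW=0, ERR=215788329867/4294967296
(3,3): OLD=1652146896717/68719476736 → NEW=0, ERR=1652146896717/68719476736
(4,0): OLD=910000565455/4294967296 → NEW=255, ERR=-185216095025/4294967296
(4,1): OLD=4083108593133/34359738368 → NEW=0, ERR=4083108593133/34359738368
(4,2): OLD=207152585404749/1099511627776 → NEW=255, ERR=-73222879678131/1099511627776
(4,3): OLD=4125676475673643/17592186044416 → NEW=255, ERR=-360330965652437/17592186044416
(5,0): OLD=20783600581151/549755813888 → NEW=0, ERR=20783600581151/549755813888
(5,1): OLD=4406727265092793/17592186044416 → NEW=255, ERR=-79280176233287/17592186044416
(5,2): OLD=332526273979709/8796093022208 → NEW=0, ERR=332526273979709/8796093022208
(5,3): OLD=62480741902105341/281474976710656 → NEW=255, ERR=-9295377159111939/281474976710656
Output grid:
  Row 0: #..#  (2 black, running=2)
  Row 1: .#.#  (2 black, running=4)
  Row 2: ###.  (1 black, running=5)
  Row 3: .#..  (3 black, running=8)
  Row 4: #.##  (1 black, running=9)
  Row 5: .#.#  (2 black, running=11)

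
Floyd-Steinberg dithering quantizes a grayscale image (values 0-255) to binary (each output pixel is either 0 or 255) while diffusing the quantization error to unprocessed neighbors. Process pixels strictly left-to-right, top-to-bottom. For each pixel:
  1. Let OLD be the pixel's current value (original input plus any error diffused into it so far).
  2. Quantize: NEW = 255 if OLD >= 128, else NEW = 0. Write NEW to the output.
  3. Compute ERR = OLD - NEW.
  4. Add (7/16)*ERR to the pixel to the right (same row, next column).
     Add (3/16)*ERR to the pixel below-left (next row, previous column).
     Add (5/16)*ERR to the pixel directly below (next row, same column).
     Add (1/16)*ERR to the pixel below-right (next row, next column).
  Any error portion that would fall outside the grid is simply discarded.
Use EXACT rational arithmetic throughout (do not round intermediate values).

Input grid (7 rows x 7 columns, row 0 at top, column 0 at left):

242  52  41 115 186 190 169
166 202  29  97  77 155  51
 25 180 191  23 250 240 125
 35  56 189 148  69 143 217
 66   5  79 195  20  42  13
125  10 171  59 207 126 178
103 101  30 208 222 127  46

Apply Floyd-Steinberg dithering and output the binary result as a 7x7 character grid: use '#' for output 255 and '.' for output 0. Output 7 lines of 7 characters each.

Answer: #..###.
##...#.
.##.##.
..#..##
...#...
#.#.###
...##..

Derivation:
(0,0): OLD=242 → NEW=255, ERR=-13
(0,1): OLD=741/16 → NEW=0, ERR=741/16
(0,2): OLD=15683/256 → NEW=0, ERR=15683/256
(0,3): OLD=580821/4096 → NEW=255, ERR=-463659/4096
(0,4): OLD=8944083/65536 → NEW=255, ERR=-7767597/65536
(0,5): OLD=144856261/1048576 → NEW=255, ERR=-122530619/1048576
(0,6): OLD=1977635171/16777216 → NEW=0, ERR=1977635171/16777216
(1,0): OLD=43679/256 → NEW=255, ERR=-21601/256
(1,1): OLD=389593/2048 → NEW=255, ERR=-132647/2048
(1,2): OLD=96845/65536 → NEW=0, ERR=96845/65536
(1,3): OLD=11502281/262144 → NEW=0, ERR=11502281/262144
(1,4): OLD=506213179/16777216 → NEW=0, ERR=506213179/16777216
(1,5): OLD=19646469547/134217728 → NEW=255, ERR=-14579051093/134217728
(1,6): OLD=70889796005/2147483648 → NEW=0, ERR=70889796005/2147483648
(2,0): OLD=-442781/32768 → NEW=0, ERR=-442781/32768
(2,1): OLD=156081905/1048576 → NEW=255, ERR=-111304975/1048576
(2,2): OLD=2503173139/16777216 → NEW=255, ERR=-1775016941/16777216
(2,3): OLD=-513470661/134217728 → NEW=0, ERR=-513470661/134217728
(2,4): OLD=257838579563/1073741824 → NEW=255, ERR=-15965585557/1073741824
(2,5): OLD=7133959598009/34359738368 → NEW=255, ERR=-1627773685831/34359738368
(2,6): OLD=59264007535775/549755813888 → NEW=0, ERR=59264007535775/549755813888
(3,0): OLD=182442675/16777216 → NEW=0, ERR=182442675/16777216
(3,1): OLD=926665783/134217728 → NEW=0, ERR=926665783/134217728
(3,2): OLD=162786471765/1073741824 → NEW=255, ERR=-111017693355/1073741824
(3,3): OLD=395865029603/4294967296 → NEW=0, ERR=395865029603/4294967296
(3,4): OLD=52532329580211/549755813888 → NEW=0, ERR=52532329580211/549755813888
(3,5): OLD=832481678586441/4398046511104 → NEW=255, ERR=-289020181745079/4398046511104
(3,6): OLD=15409081483982167/70368744177664 → NEW=255, ERR=-2534948281322153/70368744177664
(4,0): OLD=151811625117/2147483648 → NEW=0, ERR=151811625117/2147483648
(4,1): OLD=665859832569/34359738368 → NEW=0, ERR=665859832569/34359738368
(4,2): OLD=40066884339255/549755813888 → NEW=0, ERR=40066884339255/549755813888
(4,3): OLD=1174907939197069/4398046511104 → NEW=255, ERR=53406078865549/4398046511104
(4,4): OLD=1710407931949399/35184372088832 → NEW=0, ERR=1710407931949399/35184372088832
(4,5): OLD=47231185937376023/1125899906842624 → NEW=0, ERR=47231185937376023/1125899906842624
(4,6): OLD=288020453152385489/18014398509481984 → NEW=0, ERR=288020453152385489/18014398509481984
(5,0): OLD=82861986243067/549755813888 → NEW=255, ERR=-57325746298373/549755813888
(5,1): OLD=-50493039106647/4398046511104 → NEW=0, ERR=-50493039106647/4398046511104
(5,2): OLD=6763863824684847/35184372088832 → NEW=255, ERR=-2208151057967313/35184372088832
(5,3): OLD=13794368697134347/281474976710656 → NEW=0, ERR=13794368697134347/281474976710656
(5,4): OLD=4544253598096144857/18014398509481984 → NEW=255, ERR=-49418021821761063/18014398509481984
(5,5): OLD=20744693168984341449/144115188075855872 → NEW=255, ERR=-16004679790358905911/144115188075855872
(5,6): OLD=315973707033604732583/2305843009213693952 → NEW=255, ERR=-272016260315887225177/2305843009213693952
(6,0): OLD=4803471681044531/70368744177664 → NEW=0, ERR=4803471681044531/70368744177664
(6,1): OLD=122714147355889359/1125899906842624 → NEW=0, ERR=122714147355889359/1125899906842624
(6,2): OLD=1198733023855225485/18014398509481984 → NEW=0, ERR=1198733023855225485/18014398509481984
(6,3): OLD=35739209991240532371/144115188075855872 → NEW=255, ERR=-1010162968102714989/144115188075855872
(6,4): OLD=57737245474713334729/288230376151711744 → NEW=255, ERR=-15761500443973159991/288230376151711744
(6,5): OLD=1700080298890169586493/36893488147419103232 → NEW=0, ERR=1700080298890169586493/36893488147419103232
(6,6): OLD=13195670517128789156827/590295810358705651712 → NEW=0, ERR=13195670517128789156827/590295810358705651712
Row 0: #..###.
Row 1: ##...#.
Row 2: .##.##.
Row 3: ..#..##
Row 4: ...#...
Row 5: #.#.###
Row 6: ...##..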